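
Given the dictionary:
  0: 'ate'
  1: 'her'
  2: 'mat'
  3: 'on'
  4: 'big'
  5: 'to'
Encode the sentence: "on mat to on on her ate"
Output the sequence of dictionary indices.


Look up each word in the dictionary:
  'on' -> 3
  'mat' -> 2
  'to' -> 5
  'on' -> 3
  'on' -> 3
  'her' -> 1
  'ate' -> 0

Encoded: [3, 2, 5, 3, 3, 1, 0]


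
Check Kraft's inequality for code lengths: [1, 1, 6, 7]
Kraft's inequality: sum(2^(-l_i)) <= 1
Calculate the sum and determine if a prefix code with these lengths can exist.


Sum = 2^(-1) + 2^(-1) + 2^(-6) + 2^(-7)
    = 0.5 + 0.5 + 0.015625 + 0.0078125
    = 131/128 = 1.0234375
Since 1.0234375 > 1, Kraft's inequality is NOT satisfied.
A prefix code with these lengths CANNOT exist.

Kraft sum = 1.0234375. Not satisfied.


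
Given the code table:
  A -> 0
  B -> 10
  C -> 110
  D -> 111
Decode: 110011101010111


Decoding:
110 -> C
0 -> A
111 -> D
0 -> A
10 -> B
10 -> B
111 -> D


Result: CADABBD


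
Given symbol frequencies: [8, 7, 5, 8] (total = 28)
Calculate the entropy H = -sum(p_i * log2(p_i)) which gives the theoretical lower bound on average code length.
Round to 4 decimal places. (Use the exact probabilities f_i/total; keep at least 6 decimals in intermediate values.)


Per-symbol terms -p_i * log2(p_i) with p_i = f_i/28:
  p = 8/28 = 0.285714: log2(p) = -1.807355, -p*log2(p) = 0.516387
  p = 7/28 = 0.250000: log2(p) = -2.000000, -p*log2(p) = 0.500000
  p = 5/28 = 0.178571: log2(p) = -2.485427, -p*log2(p) = 0.443826
  p = 8/28 = 0.285714: log2(p) = -1.807355, -p*log2(p) = 0.516387
H = 0.516387 + 0.500000 + 0.443826 + 0.516387 = 1.976600

H = 1.9766 bits/symbol


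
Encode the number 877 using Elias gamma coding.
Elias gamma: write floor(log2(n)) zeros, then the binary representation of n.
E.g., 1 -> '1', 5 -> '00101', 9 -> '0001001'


num_bits = floor(log2(877)) + 1 = 10
leading_zeros = num_bits - 1 = 9
binary(877) = 1101101101

Elias gamma(877) = '000000000' + '1101101101' = 0000000001101101101 (19 bits)


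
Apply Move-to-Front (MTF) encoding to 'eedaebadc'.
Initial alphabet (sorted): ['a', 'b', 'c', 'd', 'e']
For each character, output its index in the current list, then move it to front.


MTF encoding:
'e': index 4 in ['a', 'b', 'c', 'd', 'e'] -> ['e', 'a', 'b', 'c', 'd']
'e': index 0 in ['e', 'a', 'b', 'c', 'd'] -> ['e', 'a', 'b', 'c', 'd']
'd': index 4 in ['e', 'a', 'b', 'c', 'd'] -> ['d', 'e', 'a', 'b', 'c']
'a': index 2 in ['d', 'e', 'a', 'b', 'c'] -> ['a', 'd', 'e', 'b', 'c']
'e': index 2 in ['a', 'd', 'e', 'b', 'c'] -> ['e', 'a', 'd', 'b', 'c']
'b': index 3 in ['e', 'a', 'd', 'b', 'c'] -> ['b', 'e', 'a', 'd', 'c']
'a': index 2 in ['b', 'e', 'a', 'd', 'c'] -> ['a', 'b', 'e', 'd', 'c']
'd': index 3 in ['a', 'b', 'e', 'd', 'c'] -> ['d', 'a', 'b', 'e', 'c']
'c': index 4 in ['d', 'a', 'b', 'e', 'c'] -> ['c', 'd', 'a', 'b', 'e']


Output: [4, 0, 4, 2, 2, 3, 2, 3, 4]


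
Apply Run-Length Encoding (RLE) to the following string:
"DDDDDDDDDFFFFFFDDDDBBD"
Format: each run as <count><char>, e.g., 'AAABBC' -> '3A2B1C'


Scanning runs left to right:
  i=0: run of 'D' x 9 -> '9D'
  i=9: run of 'F' x 6 -> '6F'
  i=15: run of 'D' x 4 -> '4D'
  i=19: run of 'B' x 2 -> '2B'
  i=21: run of 'D' x 1 -> '1D'

RLE = 9D6F4D2B1D


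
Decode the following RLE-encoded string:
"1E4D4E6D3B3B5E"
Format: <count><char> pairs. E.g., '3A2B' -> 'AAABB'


Expanding each <count><char> pair:
  1E -> 'E'
  4D -> 'DDDD'
  4E -> 'EEEE'
  6D -> 'DDDDDD'
  3B -> 'BBB'
  3B -> 'BBB'
  5E -> 'EEEEE'

Decoded = EDDDDEEEEDDDDDDBBBBBBEEEEE


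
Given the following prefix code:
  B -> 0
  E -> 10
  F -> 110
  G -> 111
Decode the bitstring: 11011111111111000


Decoding step by step:
Bits 110 -> F
Bits 111 -> G
Bits 111 -> G
Bits 111 -> G
Bits 110 -> F
Bits 0 -> B
Bits 0 -> B


Decoded message: FGGGFBB


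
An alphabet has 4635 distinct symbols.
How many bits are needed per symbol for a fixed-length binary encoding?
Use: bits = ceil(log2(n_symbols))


log2(4635) = 12.1784
Bracket: 2^12 = 4096 < 4635 <= 2^13 = 8192
So ceil(log2(4635)) = 13

bits = ceil(log2(4635)) = ceil(12.1784) = 13 bits


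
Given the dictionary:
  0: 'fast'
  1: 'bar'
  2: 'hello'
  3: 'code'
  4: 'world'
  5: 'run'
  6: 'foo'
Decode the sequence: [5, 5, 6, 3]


Look up each index in the dictionary:
  5 -> 'run'
  5 -> 'run'
  6 -> 'foo'
  3 -> 'code'

Decoded: "run run foo code"


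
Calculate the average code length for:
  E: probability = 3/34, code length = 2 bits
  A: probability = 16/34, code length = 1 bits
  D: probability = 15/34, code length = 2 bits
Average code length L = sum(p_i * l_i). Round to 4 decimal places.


Weighted contributions p_i * l_i:
  E: (3/34) * 2 = 6/34
  A: (16/34) * 1 = 16/34
  D: (15/34) * 2 = 30/34
Sum = (6 + 16 + 30)/34 = 52/34

L = 52/34 = 1.5294 bits/symbol


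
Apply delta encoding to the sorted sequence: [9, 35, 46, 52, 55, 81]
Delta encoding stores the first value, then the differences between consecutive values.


First value: 9
Deltas:
  35 - 9 = 26
  46 - 35 = 11
  52 - 46 = 6
  55 - 52 = 3
  81 - 55 = 26


Delta encoded: [9, 26, 11, 6, 3, 26]


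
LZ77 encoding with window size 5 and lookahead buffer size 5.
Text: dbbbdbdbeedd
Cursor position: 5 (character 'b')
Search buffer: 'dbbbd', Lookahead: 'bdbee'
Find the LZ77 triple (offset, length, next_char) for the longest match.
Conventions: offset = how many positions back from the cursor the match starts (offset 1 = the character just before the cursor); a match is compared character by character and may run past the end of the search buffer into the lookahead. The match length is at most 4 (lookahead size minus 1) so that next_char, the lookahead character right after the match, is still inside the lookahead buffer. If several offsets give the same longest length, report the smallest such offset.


Try each offset into the search buffer:
  offset=1 (pos 4, char 'd'): match length 0
  offset=2 (pos 3, char 'b'): match length 3
  offset=3 (pos 2, char 'b'): match length 1
  offset=4 (pos 1, char 'b'): match length 1
  offset=5 (pos 0, char 'd'): match length 0
Longest match has length 3 at offset 2.
next_char = character at position 5 + 3 = 8 -> 'e'

Best match: offset=2, length=3 (matching 'bdb' starting at position 3)
LZ77 triple: (2, 3, 'e')


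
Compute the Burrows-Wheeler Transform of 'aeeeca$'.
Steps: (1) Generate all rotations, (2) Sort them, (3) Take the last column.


Rotations (sorted):
  0: $aeeeca -> last char: a
  1: a$aeeec -> last char: c
  2: aeeeca$ -> last char: $
  3: ca$aeee -> last char: e
  4: eca$aee -> last char: e
  5: eeca$ae -> last char: e
  6: eeeca$a -> last char: a


BWT = ac$eeea


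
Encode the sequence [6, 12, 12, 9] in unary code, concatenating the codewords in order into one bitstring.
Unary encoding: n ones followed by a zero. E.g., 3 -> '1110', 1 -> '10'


Encode each number as n ones followed by a terminating 0:
  6 -> 1111110 (7 bits)
  12 -> 1111111111110 (13 bits)
  12 -> 1111111111110 (13 bits)
  9 -> 1111111110 (10 bits)
Total length = 7 + 13 + 13 + 10 = 43 bits.

Unary([6, 12, 12, 9]) = 1111110111111111111011111111111101111111110 (43 bits)


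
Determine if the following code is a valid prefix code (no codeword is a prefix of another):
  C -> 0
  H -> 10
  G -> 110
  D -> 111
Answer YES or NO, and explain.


Checking each pair (does one codeword prefix another?):
  C='0' vs H='10': no prefix
  C='0' vs G='110': no prefix
  C='0' vs D='111': no prefix
  H='10' vs C='0': no prefix
  H='10' vs G='110': no prefix
  H='10' vs D='111': no prefix
  G='110' vs C='0': no prefix
  G='110' vs H='10': no prefix
  G='110' vs D='111': no prefix
  D='111' vs C='0': no prefix
  D='111' vs H='10': no prefix
  D='111' vs G='110': no prefix
No violation found over all pairs.

YES -- this is a valid prefix code. No codeword is a prefix of any other codeword.


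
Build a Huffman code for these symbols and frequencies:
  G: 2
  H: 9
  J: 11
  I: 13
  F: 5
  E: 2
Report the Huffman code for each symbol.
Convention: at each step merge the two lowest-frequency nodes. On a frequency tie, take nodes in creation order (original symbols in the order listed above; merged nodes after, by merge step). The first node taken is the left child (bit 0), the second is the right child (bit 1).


Huffman tree construction:
Step 1: Merge G(2) + E(2) = 4
Step 2: Merge (G+E)(4) + F(5) = 9
Step 3: Merge H(9) + ((G+E)+F)(9) = 18
Step 4: Merge J(11) + I(13) = 24
Step 5: Merge (H+((G+E)+F))(18) + (J+I)(24) = 42
Read each symbol's code off the tree from the root (left child = 0, right child = 1).

Codes:
  G: 0100 (length 4)
  H: 00 (length 2)
  J: 10 (length 2)
  I: 11 (length 2)
  F: 011 (length 3)
  E: 0101 (length 4)
Average code length: 97/42 = 2.3095 bits/symbol


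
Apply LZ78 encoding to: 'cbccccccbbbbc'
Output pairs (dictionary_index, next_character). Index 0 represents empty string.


LZ78 encoding steps:
Dictionary: {0: ''}
Step 1: w='' (idx 0), next='c' -> output (0, 'c'), add 'c' as idx 1
Step 2: w='' (idx 0), next='b' -> output (0, 'b'), add 'b' as idx 2
Step 3: w='c' (idx 1), next='c' -> output (1, 'c'), add 'cc' as idx 3
Step 4: w='cc' (idx 3), next='c' -> output (3, 'c'), add 'ccc' as idx 4
Step 5: w='c' (idx 1), next='b' -> output (1, 'b'), add 'cb' as idx 5
Step 6: w='b' (idx 2), next='b' -> output (2, 'b'), add 'bb' as idx 6
Step 7: w='b' (idx 2), next='c' -> output (2, 'c'), add 'bc' as idx 7


Encoded: [(0, 'c'), (0, 'b'), (1, 'c'), (3, 'c'), (1, 'b'), (2, 'b'), (2, 'c')]


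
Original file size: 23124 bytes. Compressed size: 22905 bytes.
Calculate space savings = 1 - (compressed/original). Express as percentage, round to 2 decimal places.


ratio = compressed/original = 22905/23124 = 0.990529
savings = 1 - ratio = 1 - 0.990529 = 0.009471
as a percentage: 0.009471 * 100 = 0.95%

Space savings = 1 - 22905/23124 = 0.95%


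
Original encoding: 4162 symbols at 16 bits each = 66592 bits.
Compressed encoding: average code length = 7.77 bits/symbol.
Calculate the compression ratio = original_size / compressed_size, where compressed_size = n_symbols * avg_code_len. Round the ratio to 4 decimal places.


original_size = n_symbols * orig_bits = 4162 * 16 = 66592 bits
compressed_size = n_symbols * avg_code_len = 4162 * 7.77 = 32338.74 bits
ratio = original_size / compressed_size = 66592 / 32338.74 = 2.0592

Compression ratio = 2.0592


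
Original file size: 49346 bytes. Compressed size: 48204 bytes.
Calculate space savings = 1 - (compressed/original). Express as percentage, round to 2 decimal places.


ratio = compressed/original = 48204/49346 = 0.976857
savings = 1 - ratio = 1 - 0.976857 = 0.023143
as a percentage: 0.023143 * 100 = 2.31%

Space savings = 1 - 48204/49346 = 2.31%


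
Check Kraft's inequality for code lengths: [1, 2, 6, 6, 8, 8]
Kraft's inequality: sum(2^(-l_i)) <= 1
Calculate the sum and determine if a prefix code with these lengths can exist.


Sum = 2^(-1) + 2^(-2) + 2^(-6) + 2^(-6) + 2^(-8) + 2^(-8)
    = 0.5 + 0.25 + 0.015625 + 0.015625 + 0.00390625 + 0.00390625
    = 202/256 = 0.7890625
Since 0.7890625 <= 1, Kraft's inequality IS satisfied.
A prefix code with these lengths CAN exist.

Kraft sum = 0.7890625. Satisfied.


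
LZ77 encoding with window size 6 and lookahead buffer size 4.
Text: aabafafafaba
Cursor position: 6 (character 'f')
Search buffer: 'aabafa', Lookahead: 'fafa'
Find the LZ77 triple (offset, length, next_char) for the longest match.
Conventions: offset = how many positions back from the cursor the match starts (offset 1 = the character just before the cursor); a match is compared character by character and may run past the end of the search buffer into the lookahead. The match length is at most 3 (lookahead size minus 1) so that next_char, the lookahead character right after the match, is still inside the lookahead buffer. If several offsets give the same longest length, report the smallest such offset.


Try each offset into the search buffer:
  offset=1 (pos 5, char 'a'): match length 0
  offset=2 (pos 4, char 'f'): match length 3
  offset=3 (pos 3, char 'a'): match length 0
  offset=4 (pos 2, char 'b'): match length 0
  offset=5 (pos 1, char 'a'): match length 0
  offset=6 (pos 0, char 'a'): match length 0
Longest match has length 3 at offset 2.
next_char = character at position 6 + 3 = 9 -> 'a'

Best match: offset=2, length=3 (matching 'faf' starting at position 4)
LZ77 triple: (2, 3, 'a')


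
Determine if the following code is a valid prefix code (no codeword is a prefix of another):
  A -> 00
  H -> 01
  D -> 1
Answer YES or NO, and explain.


Checking each pair (does one codeword prefix another?):
  A='00' vs H='01': no prefix
  A='00' vs D='1': no prefix
  H='01' vs A='00': no prefix
  H='01' vs D='1': no prefix
  D='1' vs A='00': no prefix
  D='1' vs H='01': no prefix
No violation found over all pairs.

YES -- this is a valid prefix code. No codeword is a prefix of any other codeword.


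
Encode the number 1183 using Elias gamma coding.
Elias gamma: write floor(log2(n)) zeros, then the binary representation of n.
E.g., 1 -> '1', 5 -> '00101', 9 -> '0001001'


num_bits = floor(log2(1183)) + 1 = 11
leading_zeros = num_bits - 1 = 10
binary(1183) = 10010011111

Elias gamma(1183) = '0000000000' + '10010011111' = 000000000010010011111 (21 bits)


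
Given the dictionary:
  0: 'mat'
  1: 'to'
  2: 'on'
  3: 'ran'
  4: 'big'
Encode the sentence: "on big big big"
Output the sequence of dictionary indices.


Look up each word in the dictionary:
  'on' -> 2
  'big' -> 4
  'big' -> 4
  'big' -> 4

Encoded: [2, 4, 4, 4]


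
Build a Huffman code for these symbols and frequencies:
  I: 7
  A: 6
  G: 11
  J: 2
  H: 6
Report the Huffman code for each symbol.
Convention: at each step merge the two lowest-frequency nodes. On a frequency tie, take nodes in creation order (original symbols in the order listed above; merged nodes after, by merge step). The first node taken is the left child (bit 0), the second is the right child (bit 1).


Huffman tree construction:
Step 1: Merge J(2) + A(6) = 8
Step 2: Merge H(6) + I(7) = 13
Step 3: Merge (J+A)(8) + G(11) = 19
Step 4: Merge (H+I)(13) + ((J+A)+G)(19) = 32
Read each symbol's code off the tree from the root (left child = 0, right child = 1).

Codes:
  I: 01 (length 2)
  A: 101 (length 3)
  G: 11 (length 2)
  J: 100 (length 3)
  H: 00 (length 2)
Average code length: 72/32 = 2.2500 bits/symbol


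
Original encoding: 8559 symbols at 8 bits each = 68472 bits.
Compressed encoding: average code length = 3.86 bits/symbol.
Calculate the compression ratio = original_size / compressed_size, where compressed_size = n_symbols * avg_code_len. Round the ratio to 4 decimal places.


original_size = n_symbols * orig_bits = 8559 * 8 = 68472 bits
compressed_size = n_symbols * avg_code_len = 8559 * 3.86 = 33037.74 bits
ratio = original_size / compressed_size = 68472 / 33037.74 = 2.0725

Compression ratio = 2.0725


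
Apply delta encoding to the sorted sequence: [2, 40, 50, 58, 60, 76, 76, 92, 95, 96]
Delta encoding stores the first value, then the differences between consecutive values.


First value: 2
Deltas:
  40 - 2 = 38
  50 - 40 = 10
  58 - 50 = 8
  60 - 58 = 2
  76 - 60 = 16
  76 - 76 = 0
  92 - 76 = 16
  95 - 92 = 3
  96 - 95 = 1


Delta encoded: [2, 38, 10, 8, 2, 16, 0, 16, 3, 1]


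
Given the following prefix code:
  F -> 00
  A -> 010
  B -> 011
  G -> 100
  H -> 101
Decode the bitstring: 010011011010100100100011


Decoding step by step:
Bits 010 -> A
Bits 011 -> B
Bits 011 -> B
Bits 010 -> A
Bits 100 -> G
Bits 100 -> G
Bits 100 -> G
Bits 011 -> B


Decoded message: ABBAGGGB


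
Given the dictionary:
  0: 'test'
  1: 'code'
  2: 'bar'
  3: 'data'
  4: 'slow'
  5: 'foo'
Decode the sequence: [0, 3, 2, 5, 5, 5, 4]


Look up each index in the dictionary:
  0 -> 'test'
  3 -> 'data'
  2 -> 'bar'
  5 -> 'foo'
  5 -> 'foo'
  5 -> 'foo'
  4 -> 'slow'

Decoded: "test data bar foo foo foo slow"


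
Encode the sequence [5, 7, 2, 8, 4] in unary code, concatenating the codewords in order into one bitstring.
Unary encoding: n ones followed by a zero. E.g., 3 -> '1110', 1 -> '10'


Encode each number as n ones followed by a terminating 0:
  5 -> 111110 (6 bits)
  7 -> 11111110 (8 bits)
  2 -> 110 (3 bits)
  8 -> 111111110 (9 bits)
  4 -> 11110 (5 bits)
Total length = 6 + 8 + 3 + 9 + 5 = 31 bits.

Unary([5, 7, 2, 8, 4]) = 1111101111111011011111111011110 (31 bits)


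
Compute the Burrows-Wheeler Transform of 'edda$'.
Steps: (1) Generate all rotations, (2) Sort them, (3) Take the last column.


Rotations (sorted):
  0: $edda -> last char: a
  1: a$edd -> last char: d
  2: da$ed -> last char: d
  3: dda$e -> last char: e
  4: edda$ -> last char: $


BWT = adde$


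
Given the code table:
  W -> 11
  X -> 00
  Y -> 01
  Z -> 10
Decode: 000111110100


Decoding:
00 -> X
01 -> Y
11 -> W
11 -> W
01 -> Y
00 -> X


Result: XYWWYX


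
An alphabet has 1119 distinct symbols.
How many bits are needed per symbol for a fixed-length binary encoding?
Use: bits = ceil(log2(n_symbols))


log2(1119) = 10.128
Bracket: 2^10 = 1024 < 1119 <= 2^11 = 2048
So ceil(log2(1119)) = 11

bits = ceil(log2(1119)) = ceil(10.128) = 11 bits


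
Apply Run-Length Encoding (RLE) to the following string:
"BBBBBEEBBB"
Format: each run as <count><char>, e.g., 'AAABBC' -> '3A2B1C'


Scanning runs left to right:
  i=0: run of 'B' x 5 -> '5B'
  i=5: run of 'E' x 2 -> '2E'
  i=7: run of 'B' x 3 -> '3B'

RLE = 5B2E3B


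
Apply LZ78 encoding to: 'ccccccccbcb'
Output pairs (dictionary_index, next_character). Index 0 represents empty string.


LZ78 encoding steps:
Dictionary: {0: ''}
Step 1: w='' (idx 0), next='c' -> output (0, 'c'), add 'c' as idx 1
Step 2: w='c' (idx 1), next='c' -> output (1, 'c'), add 'cc' as idx 2
Step 3: w='cc' (idx 2), next='c' -> output (2, 'c'), add 'ccc' as idx 3
Step 4: w='cc' (idx 2), next='b' -> output (2, 'b'), add 'ccb' as idx 4
Step 5: w='c' (idx 1), next='b' -> output (1, 'b'), add 'cb' as idx 5


Encoded: [(0, 'c'), (1, 'c'), (2, 'c'), (2, 'b'), (1, 'b')]


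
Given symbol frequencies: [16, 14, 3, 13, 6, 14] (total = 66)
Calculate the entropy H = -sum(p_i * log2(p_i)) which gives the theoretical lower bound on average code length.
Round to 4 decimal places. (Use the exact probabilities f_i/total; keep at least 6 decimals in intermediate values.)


Per-symbol terms -p_i * log2(p_i) with p_i = f_i/66:
  p = 16/66 = 0.242424: log2(p) = -2.044394, -p*log2(p) = 0.495611
  p = 14/66 = 0.212121: log2(p) = -2.237039, -p*log2(p) = 0.474523
  p = 3/66 = 0.045455: log2(p) = -4.459432, -p*log2(p) = 0.202701
  p = 13/66 = 0.196970: log2(p) = -2.343954, -p*log2(p) = 0.461688
  p = 6/66 = 0.090909: log2(p) = -3.459432, -p*log2(p) = 0.314494
  p = 14/66 = 0.212121: log2(p) = -2.237039, -p*log2(p) = 0.474523
H = 0.495611 + 0.474523 + 0.202701 + 0.461688 + 0.314494 + 0.474523 = 2.423540

H = 2.4235 bits/symbol


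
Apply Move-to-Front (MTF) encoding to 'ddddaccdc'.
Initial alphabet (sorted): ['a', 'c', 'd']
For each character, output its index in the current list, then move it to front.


MTF encoding:
'd': index 2 in ['a', 'c', 'd'] -> ['d', 'a', 'c']
'd': index 0 in ['d', 'a', 'c'] -> ['d', 'a', 'c']
'd': index 0 in ['d', 'a', 'c'] -> ['d', 'a', 'c']
'd': index 0 in ['d', 'a', 'c'] -> ['d', 'a', 'c']
'a': index 1 in ['d', 'a', 'c'] -> ['a', 'd', 'c']
'c': index 2 in ['a', 'd', 'c'] -> ['c', 'a', 'd']
'c': index 0 in ['c', 'a', 'd'] -> ['c', 'a', 'd']
'd': index 2 in ['c', 'a', 'd'] -> ['d', 'c', 'a']
'c': index 1 in ['d', 'c', 'a'] -> ['c', 'd', 'a']


Output: [2, 0, 0, 0, 1, 2, 0, 2, 1]


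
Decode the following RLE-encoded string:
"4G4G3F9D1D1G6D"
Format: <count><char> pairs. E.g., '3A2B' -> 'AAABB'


Expanding each <count><char> pair:
  4G -> 'GGGG'
  4G -> 'GGGG'
  3F -> 'FFF'
  9D -> 'DDDDDDDDD'
  1D -> 'D'
  1G -> 'G'
  6D -> 'DDDDDD'

Decoded = GGGGGGGGFFFDDDDDDDDDDGDDDDDD


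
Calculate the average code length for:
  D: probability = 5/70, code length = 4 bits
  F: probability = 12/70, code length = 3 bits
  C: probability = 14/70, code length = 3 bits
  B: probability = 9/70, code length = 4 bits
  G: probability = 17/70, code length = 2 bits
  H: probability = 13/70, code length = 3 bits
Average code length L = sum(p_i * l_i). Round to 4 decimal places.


Weighted contributions p_i * l_i:
  D: (5/70) * 4 = 20/70
  F: (12/70) * 3 = 36/70
  C: (14/70) * 3 = 42/70
  B: (9/70) * 4 = 36/70
  G: (17/70) * 2 = 34/70
  H: (13/70) * 3 = 39/70
Sum = (20 + 36 + 42 + 36 + 34 + 39)/70 = 207/70

L = 207/70 = 2.9571 bits/symbol


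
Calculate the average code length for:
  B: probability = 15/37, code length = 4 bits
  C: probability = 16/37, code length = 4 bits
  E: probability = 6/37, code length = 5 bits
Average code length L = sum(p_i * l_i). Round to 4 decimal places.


Weighted contributions p_i * l_i:
  B: (15/37) * 4 = 60/37
  C: (16/37) * 4 = 64/37
  E: (6/37) * 5 = 30/37
Sum = (60 + 64 + 30)/37 = 154/37

L = 154/37 = 4.1622 bits/symbol


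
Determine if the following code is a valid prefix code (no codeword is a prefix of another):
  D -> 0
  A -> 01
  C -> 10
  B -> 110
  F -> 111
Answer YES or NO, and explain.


Checking each pair (does one codeword prefix another?):
  D='0' vs A='01': prefix -- VIOLATION

NO -- this is NOT a valid prefix code. D (0) is a prefix of A (01).


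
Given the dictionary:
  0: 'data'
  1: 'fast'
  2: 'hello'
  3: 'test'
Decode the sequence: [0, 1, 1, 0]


Look up each index in the dictionary:
  0 -> 'data'
  1 -> 'fast'
  1 -> 'fast'
  0 -> 'data'

Decoded: "data fast fast data"


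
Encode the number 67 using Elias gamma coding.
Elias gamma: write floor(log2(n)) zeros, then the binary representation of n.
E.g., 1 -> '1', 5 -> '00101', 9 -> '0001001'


num_bits = floor(log2(67)) + 1 = 7
leading_zeros = num_bits - 1 = 6
binary(67) = 1000011

Elias gamma(67) = '000000' + '1000011' = 0000001000011 (13 bits)


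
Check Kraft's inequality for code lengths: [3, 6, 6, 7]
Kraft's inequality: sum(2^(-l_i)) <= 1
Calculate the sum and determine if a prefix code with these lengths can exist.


Sum = 2^(-3) + 2^(-6) + 2^(-6) + 2^(-7)
    = 0.125 + 0.015625 + 0.015625 + 0.0078125
    = 21/128 = 0.1640625
Since 0.1640625 <= 1, Kraft's inequality IS satisfied.
A prefix code with these lengths CAN exist.

Kraft sum = 0.1640625. Satisfied.


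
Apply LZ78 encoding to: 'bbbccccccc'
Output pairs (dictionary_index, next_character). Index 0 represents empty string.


LZ78 encoding steps:
Dictionary: {0: ''}
Step 1: w='' (idx 0), next='b' -> output (0, 'b'), add 'b' as idx 1
Step 2: w='b' (idx 1), next='b' -> output (1, 'b'), add 'bb' as idx 2
Step 3: w='' (idx 0), next='c' -> output (0, 'c'), add 'c' as idx 3
Step 4: w='c' (idx 3), next='c' -> output (3, 'c'), add 'cc' as idx 4
Step 5: w='cc' (idx 4), next='c' -> output (4, 'c'), add 'ccc' as idx 5
Step 6: w='c' (idx 3), end of input -> output (3, '')


Encoded: [(0, 'b'), (1, 'b'), (0, 'c'), (3, 'c'), (4, 'c'), (3, '')]


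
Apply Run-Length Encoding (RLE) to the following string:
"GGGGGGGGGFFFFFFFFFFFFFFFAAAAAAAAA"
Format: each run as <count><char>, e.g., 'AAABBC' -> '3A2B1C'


Scanning runs left to right:
  i=0: run of 'G' x 9 -> '9G'
  i=9: run of 'F' x 15 -> '15F'
  i=24: run of 'A' x 9 -> '9A'

RLE = 9G15F9A


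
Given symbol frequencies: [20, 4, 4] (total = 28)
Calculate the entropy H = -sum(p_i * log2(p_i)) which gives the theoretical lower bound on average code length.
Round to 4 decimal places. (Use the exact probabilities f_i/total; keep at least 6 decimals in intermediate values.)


Per-symbol terms -p_i * log2(p_i) with p_i = f_i/28:
  p = 20/28 = 0.714286: log2(p) = -0.485427, -p*log2(p) = 0.346733
  p = 4/28 = 0.142857: log2(p) = -2.807355, -p*log2(p) = 0.401051
  p = 4/28 = 0.142857: log2(p) = -2.807355, -p*log2(p) = 0.401051
H = 0.346733 + 0.401051 + 0.401051 = 1.148835

H = 1.1488 bits/symbol


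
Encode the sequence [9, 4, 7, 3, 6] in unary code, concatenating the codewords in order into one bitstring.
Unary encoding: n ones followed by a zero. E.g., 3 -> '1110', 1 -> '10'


Encode each number as n ones followed by a terminating 0:
  9 -> 1111111110 (10 bits)
  4 -> 11110 (5 bits)
  7 -> 11111110 (8 bits)
  3 -> 1110 (4 bits)
  6 -> 1111110 (7 bits)
Total length = 10 + 5 + 8 + 4 + 7 = 34 bits.

Unary([9, 4, 7, 3, 6]) = 1111111110111101111111011101111110 (34 bits)


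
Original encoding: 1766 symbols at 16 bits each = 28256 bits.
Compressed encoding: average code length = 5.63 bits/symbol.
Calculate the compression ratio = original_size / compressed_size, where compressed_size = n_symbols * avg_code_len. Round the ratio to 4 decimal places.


original_size = n_symbols * orig_bits = 1766 * 16 = 28256 bits
compressed_size = n_symbols * avg_code_len = 1766 * 5.63 = 9942.58 bits
ratio = original_size / compressed_size = 28256 / 9942.58 = 2.8419

Compression ratio = 2.8419


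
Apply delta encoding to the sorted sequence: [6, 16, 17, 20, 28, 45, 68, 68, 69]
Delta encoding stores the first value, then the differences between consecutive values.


First value: 6
Deltas:
  16 - 6 = 10
  17 - 16 = 1
  20 - 17 = 3
  28 - 20 = 8
  45 - 28 = 17
  68 - 45 = 23
  68 - 68 = 0
  69 - 68 = 1


Delta encoded: [6, 10, 1, 3, 8, 17, 23, 0, 1]


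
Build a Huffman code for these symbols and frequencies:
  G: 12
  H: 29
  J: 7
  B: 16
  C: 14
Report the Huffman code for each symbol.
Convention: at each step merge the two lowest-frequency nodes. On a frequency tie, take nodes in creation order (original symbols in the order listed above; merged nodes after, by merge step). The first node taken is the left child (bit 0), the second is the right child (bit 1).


Huffman tree construction:
Step 1: Merge J(7) + G(12) = 19
Step 2: Merge C(14) + B(16) = 30
Step 3: Merge (J+G)(19) + H(29) = 48
Step 4: Merge (C+B)(30) + ((J+G)+H)(48) = 78
Read each symbol's code off the tree from the root (left child = 0, right child = 1).

Codes:
  G: 101 (length 3)
  H: 11 (length 2)
  J: 100 (length 3)
  B: 01 (length 2)
  C: 00 (length 2)
Average code length: 175/78 = 2.2436 bits/symbol


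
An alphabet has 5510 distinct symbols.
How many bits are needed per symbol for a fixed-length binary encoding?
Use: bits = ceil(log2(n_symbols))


log2(5510) = 12.4278
Bracket: 2^12 = 4096 < 5510 <= 2^13 = 8192
So ceil(log2(5510)) = 13

bits = ceil(log2(5510)) = ceil(12.4278) = 13 bits


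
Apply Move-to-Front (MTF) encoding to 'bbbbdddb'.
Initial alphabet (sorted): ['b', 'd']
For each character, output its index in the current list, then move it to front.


MTF encoding:
'b': index 0 in ['b', 'd'] -> ['b', 'd']
'b': index 0 in ['b', 'd'] -> ['b', 'd']
'b': index 0 in ['b', 'd'] -> ['b', 'd']
'b': index 0 in ['b', 'd'] -> ['b', 'd']
'd': index 1 in ['b', 'd'] -> ['d', 'b']
'd': index 0 in ['d', 'b'] -> ['d', 'b']
'd': index 0 in ['d', 'b'] -> ['d', 'b']
'b': index 1 in ['d', 'b'] -> ['b', 'd']


Output: [0, 0, 0, 0, 1, 0, 0, 1]


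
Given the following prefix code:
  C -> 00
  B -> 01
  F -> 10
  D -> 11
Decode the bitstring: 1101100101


Decoding step by step:
Bits 11 -> D
Bits 01 -> B
Bits 10 -> F
Bits 01 -> B
Bits 01 -> B


Decoded message: DBFBB


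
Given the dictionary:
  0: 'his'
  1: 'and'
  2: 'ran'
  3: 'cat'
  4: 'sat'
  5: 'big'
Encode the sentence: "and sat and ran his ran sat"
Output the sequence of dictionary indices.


Look up each word in the dictionary:
  'and' -> 1
  'sat' -> 4
  'and' -> 1
  'ran' -> 2
  'his' -> 0
  'ran' -> 2
  'sat' -> 4

Encoded: [1, 4, 1, 2, 0, 2, 4]


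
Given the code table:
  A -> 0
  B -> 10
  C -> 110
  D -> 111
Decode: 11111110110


Decoding:
111 -> D
111 -> D
10 -> B
110 -> C


Result: DDBC


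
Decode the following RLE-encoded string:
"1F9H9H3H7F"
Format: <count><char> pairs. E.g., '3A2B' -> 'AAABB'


Expanding each <count><char> pair:
  1F -> 'F'
  9H -> 'HHHHHHHHH'
  9H -> 'HHHHHHHHH'
  3H -> 'HHH'
  7F -> 'FFFFFFF'

Decoded = FHHHHHHHHHHHHHHHHHHHHHFFFFFFF


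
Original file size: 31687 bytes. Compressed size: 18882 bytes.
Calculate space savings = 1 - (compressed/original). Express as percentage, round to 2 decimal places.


ratio = compressed/original = 18882/31687 = 0.595891
savings = 1 - ratio = 1 - 0.595891 = 0.404109
as a percentage: 0.404109 * 100 = 40.41%

Space savings = 1 - 18882/31687 = 40.41%


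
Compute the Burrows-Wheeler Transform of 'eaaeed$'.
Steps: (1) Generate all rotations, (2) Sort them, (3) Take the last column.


Rotations (sorted):
  0: $eaaeed -> last char: d
  1: aaeed$e -> last char: e
  2: aeed$ea -> last char: a
  3: d$eaaee -> last char: e
  4: eaaeed$ -> last char: $
  5: ed$eaae -> last char: e
  6: eed$eaa -> last char: a


BWT = deae$ea


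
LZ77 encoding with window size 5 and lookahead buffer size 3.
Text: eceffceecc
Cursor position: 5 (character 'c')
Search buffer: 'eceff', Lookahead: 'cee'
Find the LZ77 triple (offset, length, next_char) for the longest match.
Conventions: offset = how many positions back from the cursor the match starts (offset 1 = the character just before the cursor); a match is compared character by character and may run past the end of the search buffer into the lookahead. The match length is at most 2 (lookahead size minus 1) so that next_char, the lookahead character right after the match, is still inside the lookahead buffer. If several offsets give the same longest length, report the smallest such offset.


Try each offset into the search buffer:
  offset=1 (pos 4, char 'f'): match length 0
  offset=2 (pos 3, char 'f'): match length 0
  offset=3 (pos 2, char 'e'): match length 0
  offset=4 (pos 1, char 'c'): match length 2
  offset=5 (pos 0, char 'e'): match length 0
Longest match has length 2 at offset 4.
next_char = character at position 5 + 2 = 7 -> 'e'

Best match: offset=4, length=2 (matching 'ce' starting at position 1)
LZ77 triple: (4, 2, 'e')


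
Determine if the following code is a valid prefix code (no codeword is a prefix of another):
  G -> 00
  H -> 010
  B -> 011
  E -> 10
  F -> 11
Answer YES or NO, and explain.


Checking each pair (does one codeword prefix another?):
  G='00' vs H='010': no prefix
  G='00' vs B='011': no prefix
  G='00' vs E='10': no prefix
  G='00' vs F='11': no prefix
  H='010' vs G='00': no prefix
  H='010' vs B='011': no prefix
  H='010' vs E='10': no prefix
  H='010' vs F='11': no prefix
  B='011' vs G='00': no prefix
  B='011' vs H='010': no prefix
  B='011' vs E='10': no prefix
  B='011' vs F='11': no prefix
  E='10' vs G='00': no prefix
  E='10' vs H='010': no prefix
  E='10' vs B='011': no prefix
  E='10' vs F='11': no prefix
  F='11' vs G='00': no prefix
  F='11' vs H='010': no prefix
  F='11' vs B='011': no prefix
  F='11' vs E='10': no prefix
No violation found over all pairs.

YES -- this is a valid prefix code. No codeword is a prefix of any other codeword.


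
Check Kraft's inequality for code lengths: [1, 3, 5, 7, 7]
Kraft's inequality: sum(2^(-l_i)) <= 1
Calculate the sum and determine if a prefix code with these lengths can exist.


Sum = 2^(-1) + 2^(-3) + 2^(-5) + 2^(-7) + 2^(-7)
    = 0.5 + 0.125 + 0.03125 + 0.0078125 + 0.0078125
    = 86/128 = 0.671875
Since 0.671875 <= 1, Kraft's inequality IS satisfied.
A prefix code with these lengths CAN exist.

Kraft sum = 0.671875. Satisfied.


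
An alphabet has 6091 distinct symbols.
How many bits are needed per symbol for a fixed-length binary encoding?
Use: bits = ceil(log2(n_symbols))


log2(6091) = 12.5725
Bracket: 2^12 = 4096 < 6091 <= 2^13 = 8192
So ceil(log2(6091)) = 13

bits = ceil(log2(6091)) = ceil(12.5725) = 13 bits


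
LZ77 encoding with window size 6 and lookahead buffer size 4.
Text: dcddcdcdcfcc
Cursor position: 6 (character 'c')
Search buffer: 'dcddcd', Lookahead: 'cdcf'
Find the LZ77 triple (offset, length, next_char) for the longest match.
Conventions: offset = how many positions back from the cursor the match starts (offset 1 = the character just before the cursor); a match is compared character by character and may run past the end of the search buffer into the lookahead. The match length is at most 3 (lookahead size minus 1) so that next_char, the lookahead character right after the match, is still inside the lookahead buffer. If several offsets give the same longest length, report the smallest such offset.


Try each offset into the search buffer:
  offset=1 (pos 5, char 'd'): match length 0
  offset=2 (pos 4, char 'c'): match length 3
  offset=3 (pos 3, char 'd'): match length 0
  offset=4 (pos 2, char 'd'): match length 0
  offset=5 (pos 1, char 'c'): match length 2
  offset=6 (pos 0, char 'd'): match length 0
Longest match has length 3 at offset 2.
next_char = character at position 6 + 3 = 9 -> 'f'

Best match: offset=2, length=3 (matching 'cdc' starting at position 4)
LZ77 triple: (2, 3, 'f')


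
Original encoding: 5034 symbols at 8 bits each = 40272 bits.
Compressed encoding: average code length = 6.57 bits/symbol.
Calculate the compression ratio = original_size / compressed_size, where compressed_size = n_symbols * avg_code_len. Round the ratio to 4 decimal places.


original_size = n_symbols * orig_bits = 5034 * 8 = 40272 bits
compressed_size = n_symbols * avg_code_len = 5034 * 6.57 = 33073.38 bits
ratio = original_size / compressed_size = 40272 / 33073.38 = 1.2177

Compression ratio = 1.2177


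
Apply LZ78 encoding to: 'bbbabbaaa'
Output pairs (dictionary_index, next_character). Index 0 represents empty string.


LZ78 encoding steps:
Dictionary: {0: ''}
Step 1: w='' (idx 0), next='b' -> output (0, 'b'), add 'b' as idx 1
Step 2: w='b' (idx 1), next='b' -> output (1, 'b'), add 'bb' as idx 2
Step 3: w='' (idx 0), next='a' -> output (0, 'a'), add 'a' as idx 3
Step 4: w='bb' (idx 2), next='a' -> output (2, 'a'), add 'bba' as idx 4
Step 5: w='a' (idx 3), next='a' -> output (3, 'a'), add 'aa' as idx 5


Encoded: [(0, 'b'), (1, 'b'), (0, 'a'), (2, 'a'), (3, 'a')]


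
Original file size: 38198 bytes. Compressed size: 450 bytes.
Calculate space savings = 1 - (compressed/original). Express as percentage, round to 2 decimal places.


ratio = compressed/original = 450/38198 = 0.011781
savings = 1 - ratio = 1 - 0.011781 = 0.988219
as a percentage: 0.988219 * 100 = 98.82%

Space savings = 1 - 450/38198 = 98.82%


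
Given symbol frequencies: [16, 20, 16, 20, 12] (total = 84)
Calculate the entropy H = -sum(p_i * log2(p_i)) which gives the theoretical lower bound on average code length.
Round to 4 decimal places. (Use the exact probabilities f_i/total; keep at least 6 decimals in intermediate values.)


Per-symbol terms -p_i * log2(p_i) with p_i = f_i/84:
  p = 16/84 = 0.190476: log2(p) = -2.392317, -p*log2(p) = 0.455680
  p = 20/84 = 0.238095: log2(p) = -2.070389, -p*log2(p) = 0.492950
  p = 16/84 = 0.190476: log2(p) = -2.392317, -p*log2(p) = 0.455680
  p = 20/84 = 0.238095: log2(p) = -2.070389, -p*log2(p) = 0.492950
  p = 12/84 = 0.142857: log2(p) = -2.807355, -p*log2(p) = 0.401051
H = 0.455680 + 0.492950 + 0.455680 + 0.492950 + 0.401051 = 2.298311

H = 2.2983 bits/symbol


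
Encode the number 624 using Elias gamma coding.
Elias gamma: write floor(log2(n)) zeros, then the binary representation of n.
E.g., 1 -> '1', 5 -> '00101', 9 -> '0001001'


num_bits = floor(log2(624)) + 1 = 10
leading_zeros = num_bits - 1 = 9
binary(624) = 1001110000

Elias gamma(624) = '000000000' + '1001110000' = 0000000001001110000 (19 bits)


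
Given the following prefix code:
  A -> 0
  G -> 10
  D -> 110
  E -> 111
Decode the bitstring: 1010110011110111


Decoding step by step:
Bits 10 -> G
Bits 10 -> G
Bits 110 -> D
Bits 0 -> A
Bits 111 -> E
Bits 10 -> G
Bits 111 -> E


Decoded message: GGDAEGE


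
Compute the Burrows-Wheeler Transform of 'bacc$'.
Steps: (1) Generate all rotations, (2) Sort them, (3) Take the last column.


Rotations (sorted):
  0: $bacc -> last char: c
  1: acc$b -> last char: b
  2: bacc$ -> last char: $
  3: c$bac -> last char: c
  4: cc$ba -> last char: a


BWT = cb$ca


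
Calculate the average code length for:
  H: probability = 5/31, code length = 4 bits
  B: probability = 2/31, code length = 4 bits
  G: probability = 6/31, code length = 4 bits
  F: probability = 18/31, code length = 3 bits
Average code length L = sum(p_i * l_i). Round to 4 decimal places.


Weighted contributions p_i * l_i:
  H: (5/31) * 4 = 20/31
  B: (2/31) * 4 = 8/31
  G: (6/31) * 4 = 24/31
  F: (18/31) * 3 = 54/31
Sum = (20 + 8 + 24 + 54)/31 = 106/31

L = 106/31 = 3.4194 bits/symbol


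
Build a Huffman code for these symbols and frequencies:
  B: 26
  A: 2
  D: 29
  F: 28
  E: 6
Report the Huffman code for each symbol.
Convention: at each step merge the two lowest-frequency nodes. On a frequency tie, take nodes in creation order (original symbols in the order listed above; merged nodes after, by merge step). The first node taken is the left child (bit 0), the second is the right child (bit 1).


Huffman tree construction:
Step 1: Merge A(2) + E(6) = 8
Step 2: Merge (A+E)(8) + B(26) = 34
Step 3: Merge F(28) + D(29) = 57
Step 4: Merge ((A+E)+B)(34) + (F+D)(57) = 91
Read each symbol's code off the tree from the root (left child = 0, right child = 1).

Codes:
  B: 01 (length 2)
  A: 000 (length 3)
  D: 11 (length 2)
  F: 10 (length 2)
  E: 001 (length 3)
Average code length: 190/91 = 2.0879 bits/symbol


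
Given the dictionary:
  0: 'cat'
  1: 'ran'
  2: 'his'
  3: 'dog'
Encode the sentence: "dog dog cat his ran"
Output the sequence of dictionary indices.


Look up each word in the dictionary:
  'dog' -> 3
  'dog' -> 3
  'cat' -> 0
  'his' -> 2
  'ran' -> 1

Encoded: [3, 3, 0, 2, 1]


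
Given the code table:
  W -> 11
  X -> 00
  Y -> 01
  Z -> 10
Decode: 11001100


Decoding:
11 -> W
00 -> X
11 -> W
00 -> X


Result: WXWX


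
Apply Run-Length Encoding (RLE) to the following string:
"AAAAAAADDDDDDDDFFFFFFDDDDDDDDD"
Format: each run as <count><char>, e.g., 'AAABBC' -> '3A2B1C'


Scanning runs left to right:
  i=0: run of 'A' x 7 -> '7A'
  i=7: run of 'D' x 8 -> '8D'
  i=15: run of 'F' x 6 -> '6F'
  i=21: run of 'D' x 9 -> '9D'

RLE = 7A8D6F9D


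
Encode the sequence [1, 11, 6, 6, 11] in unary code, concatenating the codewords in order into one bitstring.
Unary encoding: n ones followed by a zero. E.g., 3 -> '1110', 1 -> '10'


Encode each number as n ones followed by a terminating 0:
  1 -> 10 (2 bits)
  11 -> 111111111110 (12 bits)
  6 -> 1111110 (7 bits)
  6 -> 1111110 (7 bits)
  11 -> 111111111110 (12 bits)
Total length = 2 + 12 + 7 + 7 + 12 = 40 bits.

Unary([1, 11, 6, 6, 11]) = 1011111111111011111101111110111111111110 (40 bits)


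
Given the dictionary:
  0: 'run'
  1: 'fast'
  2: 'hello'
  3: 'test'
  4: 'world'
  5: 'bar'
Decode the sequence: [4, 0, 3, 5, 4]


Look up each index in the dictionary:
  4 -> 'world'
  0 -> 'run'
  3 -> 'test'
  5 -> 'bar'
  4 -> 'world'

Decoded: "world run test bar world"


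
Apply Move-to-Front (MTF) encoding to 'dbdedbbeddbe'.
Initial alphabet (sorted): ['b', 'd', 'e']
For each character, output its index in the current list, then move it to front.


MTF encoding:
'd': index 1 in ['b', 'd', 'e'] -> ['d', 'b', 'e']
'b': index 1 in ['d', 'b', 'e'] -> ['b', 'd', 'e']
'd': index 1 in ['b', 'd', 'e'] -> ['d', 'b', 'e']
'e': index 2 in ['d', 'b', 'e'] -> ['e', 'd', 'b']
'd': index 1 in ['e', 'd', 'b'] -> ['d', 'e', 'b']
'b': index 2 in ['d', 'e', 'b'] -> ['b', 'd', 'e']
'b': index 0 in ['b', 'd', 'e'] -> ['b', 'd', 'e']
'e': index 2 in ['b', 'd', 'e'] -> ['e', 'b', 'd']
'd': index 2 in ['e', 'b', 'd'] -> ['d', 'e', 'b']
'd': index 0 in ['d', 'e', 'b'] -> ['d', 'e', 'b']
'b': index 2 in ['d', 'e', 'b'] -> ['b', 'd', 'e']
'e': index 2 in ['b', 'd', 'e'] -> ['e', 'b', 'd']


Output: [1, 1, 1, 2, 1, 2, 0, 2, 2, 0, 2, 2]


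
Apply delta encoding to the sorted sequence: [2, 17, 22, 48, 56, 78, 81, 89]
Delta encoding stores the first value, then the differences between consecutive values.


First value: 2
Deltas:
  17 - 2 = 15
  22 - 17 = 5
  48 - 22 = 26
  56 - 48 = 8
  78 - 56 = 22
  81 - 78 = 3
  89 - 81 = 8


Delta encoded: [2, 15, 5, 26, 8, 22, 3, 8]


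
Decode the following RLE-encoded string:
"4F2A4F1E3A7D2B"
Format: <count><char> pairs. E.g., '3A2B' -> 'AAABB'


Expanding each <count><char> pair:
  4F -> 'FFFF'
  2A -> 'AA'
  4F -> 'FFFF'
  1E -> 'E'
  3A -> 'AAA'
  7D -> 'DDDDDDD'
  2B -> 'BB'

Decoded = FFFFAAFFFFEAAADDDDDDDBB
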